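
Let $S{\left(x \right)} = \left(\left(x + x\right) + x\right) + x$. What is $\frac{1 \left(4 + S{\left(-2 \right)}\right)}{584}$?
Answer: $- \frac{1}{146} \approx -0.0068493$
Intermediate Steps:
$S{\left(x \right)} = 4 x$ ($S{\left(x \right)} = \left(2 x + x\right) + x = 3 x + x = 4 x$)
$\frac{1 \left(4 + S{\left(-2 \right)}\right)}{584} = \frac{1 \left(4 + 4 \left(-2\right)\right)}{584} = 1 \left(4 - 8\right) \frac{1}{584} = 1 \left(-4\right) \frac{1}{584} = \left(-4\right) \frac{1}{584} = - \frac{1}{146}$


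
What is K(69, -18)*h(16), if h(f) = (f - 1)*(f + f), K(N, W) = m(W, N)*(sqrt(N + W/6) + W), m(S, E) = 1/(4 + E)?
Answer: -8640/73 + 480*sqrt(66)/73 ≈ -64.938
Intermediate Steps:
K(N, W) = (W + sqrt(N + W/6))/(4 + N) (K(N, W) = (sqrt(N + W/6) + W)/(4 + N) = (W + sqrt(N + W/6))/(4 + N))
h(f) = 2*f*(-1 + f) (h(f) = (-1 + f)*(2*f) = 2*f*(-1 + f))
K(69, -18)*h(16) = ((-18 + sqrt(6*(-18) + 36*69)/6)/(4 + 69))*(2*16*(-1 + 16)) = ((-18 + sqrt(-108 + 2484)/6)/73)*(2*16*15) = ((-18 + sqrt(2376)/6)/73)*480 = ((-18 + (6*sqrt(66))/6)/73)*480 = ((-18 + sqrt(66))/73)*480 = (-18/73 + sqrt(66)/73)*480 = -8640/73 + 480*sqrt(66)/73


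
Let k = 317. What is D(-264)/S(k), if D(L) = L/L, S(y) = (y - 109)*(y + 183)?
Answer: 1/104000 ≈ 9.6154e-6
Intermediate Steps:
S(y) = (-109 + y)*(183 + y)
D(L) = 1
D(-264)/S(k) = 1/(-19947 + 317² + 74*317) = 1/(-19947 + 100489 + 23458) = 1/104000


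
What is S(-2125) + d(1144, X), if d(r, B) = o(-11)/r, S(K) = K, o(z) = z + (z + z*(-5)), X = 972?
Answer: -220997/104 ≈ -2125.0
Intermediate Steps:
o(z) = -3*z (o(z) = z + (z - 5*z) = z - 4*z = -3*z)
d(r, B) = 33/r (d(r, B) = (-3*(-11))/r = 33/r)
S(-2125) + d(1144, X) = -2125 + 33/1144 = -2125 + 33*(1/1144) = -2125 + 3/104 = -220997/104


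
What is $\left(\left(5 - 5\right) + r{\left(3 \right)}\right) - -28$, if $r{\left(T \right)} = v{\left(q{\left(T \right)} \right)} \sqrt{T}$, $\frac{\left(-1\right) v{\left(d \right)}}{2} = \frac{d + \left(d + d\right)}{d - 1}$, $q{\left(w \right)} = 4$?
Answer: $28 - 8 \sqrt{3} \approx 14.144$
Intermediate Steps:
$v{\left(d \right)} = - \frac{6 d}{-1 + d}$ ($v{\left(d \right)} = - 2 \frac{d + \left(d + d\right)}{d - 1} = - 2 \frac{d + 2 d}{-1 + d} = - 2 \frac{3 d}{-1 + d} = - \frac{6 d}{-1 + d}$)
$r{\left(T \right)} = - 8 \sqrt{T}$ ($r{\left(T \right)} = \left(-6\right) 4 \frac{1}{-1 + 4} \sqrt{T} = \left(-6\right) 4 \cdot \frac{1}{3} \sqrt{T} = - 8 \sqrt{T}$)
$\left(\left(5 - 5\right) + r{\left(3 \right)}\right) - -28 = \left(\left(5 - 5\right) - 8 \sqrt{3}\right) - -28 = \left(0 - 8 \sqrt{3}\right) + 28 = - 8 \sqrt{3} + 28 = 28 - 8 \sqrt{3}$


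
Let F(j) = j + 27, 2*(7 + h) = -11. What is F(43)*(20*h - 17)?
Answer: -18690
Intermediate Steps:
h = -25/2 (h = -7 + (1/2)*(-11) = -7 - 11/2 = -25/2 ≈ -12.500)
F(j) = 27 + j
F(43)*(20*h - 17) = (27 + 43)*(20*(-25/2) - 17) = 70*(-250 - 17) = 70*(-267) = -18690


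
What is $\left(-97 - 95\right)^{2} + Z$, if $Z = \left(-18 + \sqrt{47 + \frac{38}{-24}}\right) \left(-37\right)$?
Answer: $37530 - \frac{37 \sqrt{1635}}{6} \approx 37281.0$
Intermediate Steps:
$Z = 666 - \frac{37 \sqrt{1635}}{6}$ ($Z = \left(-18 + \sqrt{47 + 38 \left(- \frac{1}{24}\right)}\right) \left(-37\right) = \left(-18 + \sqrt{47 - \frac{19}{12}}\right) \left(-37\right) = \left(-18 + \sqrt{\frac{545}{12}}\right) \left(-37\right) = \left(-18 + \frac{\sqrt{1635}}{6}\right) \left(-37\right) = 666 - \frac{37 \sqrt{1635}}{6} \approx 416.65$)
$\left(-97 - 95\right)^{2} + Z = \left(-97 - 95\right)^{2} + \left(666 - \frac{37 \sqrt{1635}}{6}\right) = \left(-192\right)^{2} + \left(666 - \frac{37 \sqrt{1635}}{6}\right) = 36864 + \left(666 - \frac{37 \sqrt{1635}}{6}\right) = 37530 - \frac{37 \sqrt{1635}}{6}$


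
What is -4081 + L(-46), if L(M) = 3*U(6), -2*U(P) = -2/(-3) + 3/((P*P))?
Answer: -32657/8 ≈ -4082.1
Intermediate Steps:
U(P) = -⅓ - 3/(2*P²) (U(P) = -(-2/(-3) + 3/((P*P)))/2 = -(-2*(-⅓) + 3/(P²))/2 = -(⅔ + 3/P²)/2 = -⅓ - 3/(2*P²))
L(M) = -9/8 (L(M) = 3*(-⅓ - 3/2/6²) = 3*(-⅓ - 3/2*1/36) = 3*(-⅓ - 1/24) = 3*(-3/8) = -9/8)
-4081 + L(-46) = -4081 - 9/8 = -32657/8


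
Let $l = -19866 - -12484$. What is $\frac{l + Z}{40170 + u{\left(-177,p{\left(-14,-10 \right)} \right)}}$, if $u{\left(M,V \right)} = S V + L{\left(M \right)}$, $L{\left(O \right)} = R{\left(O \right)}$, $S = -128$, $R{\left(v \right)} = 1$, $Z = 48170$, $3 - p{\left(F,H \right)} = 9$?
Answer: $\frac{40788}{40939} \approx 0.99631$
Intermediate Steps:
$p{\left(F,H \right)} = -6$ ($p{\left(F,H \right)} = 3 - 9 = -6$)
$L{\left(O \right)} = 1$
$u{\left(M,V \right)} = 1 - 128 V$ ($u{\left(M,V \right)} = - 128 V + 1 = 1 - 128 V$)
$l = -7382$ ($l = -19866 + 12484 = -7382$)
$\frac{l + Z}{40170 + u{\left(-177,p{\left(-14,-10 \right)} \right)}} = \frac{-7382 + 48170}{40170 + \left(1 - -768\right)} = \frac{40788}{40170 + \left(1 + 768\right)} = \frac{40788}{40170 + 769} = \frac{40788}{40939}$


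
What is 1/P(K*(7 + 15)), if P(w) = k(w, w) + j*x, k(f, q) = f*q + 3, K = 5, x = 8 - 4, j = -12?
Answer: 1/12055 ≈ 8.2953e-5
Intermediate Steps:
x = 4
k(f, q) = 3 + f*q
P(w) = -45 + w**2 (P(w) = (3 + w*w) - 12*4 = (3 + w**2) - 48 = -45 + w**2)
1/P(K*(7 + 15)) = 1/(-45 + (5*(7 + 15))**2) = 1/(-45 + (5*22)**2) = 1/(-45 + 110**2) = 1/(-45 + 12100) = 1/12055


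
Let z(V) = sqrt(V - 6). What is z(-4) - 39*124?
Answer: -4836 + I*sqrt(10) ≈ -4836.0 + 3.1623*I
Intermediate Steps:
z(V) = sqrt(-6 + V)
z(-4) - 39*124 = sqrt(-6 - 4) - 39*124 = sqrt(-10) - 4836 = I*sqrt(10) - 4836 = -4836 + I*sqrt(10)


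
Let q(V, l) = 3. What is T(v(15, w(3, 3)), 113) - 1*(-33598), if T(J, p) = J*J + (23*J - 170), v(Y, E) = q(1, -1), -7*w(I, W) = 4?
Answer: 33506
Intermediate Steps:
w(I, W) = -4/7 (w(I, W) = -⅐*4 = -4/7)
v(Y, E) = 3
T(J, p) = -170 + J² + 23*J (T(J, p) = J² + (-170 + 23*J) = -170 + J² + 23*J)
T(v(15, w(3, 3)), 113) - 1*(-33598) = (-170 + 3² + 23*3) - 1*(-33598) = (-170 + 9 + 69) + 33598 = -92 + 33598 = 33506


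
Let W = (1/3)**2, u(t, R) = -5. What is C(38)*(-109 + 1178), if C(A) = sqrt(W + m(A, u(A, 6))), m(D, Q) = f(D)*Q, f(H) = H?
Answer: 1069*I*sqrt(1709)/3 ≈ 14731.0*I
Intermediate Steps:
m(D, Q) = D*Q
W = 1/9 (W = (1/3)**2 = 1/9 ≈ 0.11111)
C(A) = sqrt(1/9 - 5*A) (C(A) = sqrt(1/9 + A*(-5)) = sqrt(1/9 - 5*A))
C(38)*(-109 + 1178) = (sqrt(1 - 45*38)/3)*(-109 + 1178) = (sqrt(1 - 1710)/3)*1069 = (sqrt(-1709)/3)*1069 = ((I*sqrt(1709))/3)*1069 = (I*sqrt(1709)/3)*1069 = 1069*I*sqrt(1709)/3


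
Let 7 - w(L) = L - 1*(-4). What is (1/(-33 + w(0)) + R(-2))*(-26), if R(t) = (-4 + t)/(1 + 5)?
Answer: 403/15 ≈ 26.867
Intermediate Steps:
w(L) = 3 - L (w(L) = 7 - (L - 1*(-4)) = 7 - (L + 4) = 7 - (4 + L) = 7 + (-4 - L) = 3 - L)
R(t) = -⅔ + t/6 (R(t) = (-4 + t)/6 = (-4 + t)*(⅙) = -⅔ + t/6)
(1/(-33 + w(0)) + R(-2))*(-26) = (1/(-33 + (3 - 1*0)) + (-⅔ + (⅙)*(-2)))*(-26) = (1/(-33 + (3 + 0)) + (-⅔ - ⅓))*(-26) = (1/(-33 + 3) - 1)*(-26) = (1/(-30) - 1)*(-26) = (-1/30 - 1)*(-26) = -31/30*(-26) = 403/15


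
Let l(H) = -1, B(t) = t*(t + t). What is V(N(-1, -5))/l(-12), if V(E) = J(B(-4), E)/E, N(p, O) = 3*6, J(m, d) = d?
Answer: -1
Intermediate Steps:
B(t) = 2*t**2 (B(t) = t*(2*t) = 2*t**2)
N(p, O) = 18
V(E) = 1 (V(E) = E/E = 1)
V(N(-1, -5))/l(-12) = 1/(-1) = 1*(-1) = -1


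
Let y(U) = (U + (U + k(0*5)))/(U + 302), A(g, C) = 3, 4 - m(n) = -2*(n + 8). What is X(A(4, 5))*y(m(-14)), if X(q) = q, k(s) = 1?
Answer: -15/98 ≈ -0.15306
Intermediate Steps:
m(n) = 20 + 2*n (m(n) = 4 - (-2)*(n + 8) = 4 - (-2)*(8 + n) = 4 - (-16 - 2*n) = 4 + (16 + 2*n) = 20 + 2*n)
y(U) = (1 + 2*U)/(302 + U) (y(U) = (U + (U + 1))/(U + 302) = (U + (1 + U))/(302 + U) = (1 + 2*U)/(302 + U))
X(A(4, 5))*y(m(-14)) = 3*((1 + 2*(20 + 2*(-14)))/(302 + (20 + 2*(-14)))) = 3*((1 + 2*(20 - 28))/(302 + (20 - 28))) = 3*((1 + 2*(-8))/(302 - 8)) = 3*((1 - 16)/294) = 3*((1/294)*(-15)) = 3*(-5/98) = -15/98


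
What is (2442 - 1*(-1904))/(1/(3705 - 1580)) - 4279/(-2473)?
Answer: 22838777529/2473 ≈ 9.2352e+6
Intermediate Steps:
(2442 - 1*(-1904))/(1/(3705 - 1580)) - 4279/(-2473) = (2442 + 1904)/(1/2125) - 4279*(-1/2473) = 4346/(1/2125) + 4279/2473 = 4346*2125 + 4279/2473 = 9235250 + 4279/2473 = 22838777529/2473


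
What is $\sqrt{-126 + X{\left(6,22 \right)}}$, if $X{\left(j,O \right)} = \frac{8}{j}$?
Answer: $\frac{i \sqrt{1122}}{3} \approx 11.165 i$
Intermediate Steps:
$\sqrt{-126 + X{\left(6,22 \right)}} = \sqrt{-126 + \frac{8}{6}} = \sqrt{-126 + 8 \cdot \frac{1}{6}} = \sqrt{-126 + \frac{4}{3}} = \sqrt{- \frac{374}{3}} = \frac{i \sqrt{1122}}{3}$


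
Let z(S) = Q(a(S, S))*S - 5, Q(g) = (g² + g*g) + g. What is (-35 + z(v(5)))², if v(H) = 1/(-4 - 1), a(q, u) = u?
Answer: 24970009/15625 ≈ 1598.1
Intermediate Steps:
Q(g) = g + 2*g² (Q(g) = (g² + g²) + g = 2*g² + g = g + 2*g²)
v(H) = -⅕ (v(H) = 1/(-5) = -⅕)
z(S) = -5 + S²*(1 + 2*S) (z(S) = (S*(1 + 2*S))*S - 5 = S²*(1 + 2*S) - 5 = -5 + S²*(1 + 2*S))
(-35 + z(v(5)))² = (-35 + (-5 + (-⅕)²*(1 + 2*(-⅕))))² = (-35 + (-5 + (1 - ⅖)/25))² = (-35 + (-5 + (1/25)*(⅗)))² = (-35 + (-5 + 3/125))² = (-35 - 622/125)² = (-4997/125)² = 24970009/15625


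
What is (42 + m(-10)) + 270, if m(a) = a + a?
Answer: 292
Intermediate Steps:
m(a) = 2*a
(42 + m(-10)) + 270 = (42 + 2*(-10)) + 270 = (42 - 20) + 270 = 22 + 270 = 292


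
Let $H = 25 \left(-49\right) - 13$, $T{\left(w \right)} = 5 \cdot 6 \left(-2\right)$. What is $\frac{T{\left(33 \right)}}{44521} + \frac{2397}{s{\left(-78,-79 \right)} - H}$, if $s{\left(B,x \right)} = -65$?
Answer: $\frac{2091107}{1023983} \approx 2.0421$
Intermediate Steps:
$T{\left(w \right)} = -60$ ($T{\left(w \right)} = 30 \left(-2\right) = -60$)
$H = -1238$ ($H = -1225 - 13 = -1238$)
$\frac{T{\left(33 \right)}}{44521} + \frac{2397}{s{\left(-78,-79 \right)} - H} = - \frac{60}{44521} + \frac{2397}{-65 - -1238} = \left(-60\right) \frac{1}{44521} + \frac{2397}{-65 + 1238} = - \frac{60}{44521} + \frac{2397}{1173} = - \frac{60}{44521} + 2397 \cdot \frac{1}{1173} = - \frac{60}{44521} + \frac{47}{23} = \frac{2091107}{1023983}$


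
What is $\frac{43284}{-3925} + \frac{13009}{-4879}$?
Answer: $- \frac{262242961}{19150075} \approx -13.694$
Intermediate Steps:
$\frac{43284}{-3925} + \frac{13009}{-4879} = 43284 \left(- \frac{1}{3925}\right) + 13009 \left(- \frac{1}{4879}\right) = - \frac{43284}{3925} - \frac{13009}{4879} = - \frac{262242961}{19150075}$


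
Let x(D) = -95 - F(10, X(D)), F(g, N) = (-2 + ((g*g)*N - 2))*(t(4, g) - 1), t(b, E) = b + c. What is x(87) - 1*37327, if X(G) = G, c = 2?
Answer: -80902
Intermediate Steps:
t(b, E) = 2 + b (t(b, E) = b + 2 = 2 + b)
F(g, N) = -20 + 5*N*g² (F(g, N) = (-2 + ((g*g)*N - 2))*((2 + 4) - 1) = (-2 + (g²*N - 2))*(6 - 1) = (-2 + (N*g² - 2))*5 = (-2 + (-2 + N*g²))*5 = (-4 + N*g²)*5 = -20 + 5*N*g²)
x(D) = -75 - 500*D (x(D) = -95 - (-20 + 5*D*10²) = -95 - (-20 + 5*D*100) = -95 - (-20 + 500*D) = -95 + (20 - 500*D) = -75 - 500*D)
x(87) - 1*37327 = (-75 - 500*87) - 1*37327 = (-75 - 43500) - 37327 = -43575 - 37327 = -80902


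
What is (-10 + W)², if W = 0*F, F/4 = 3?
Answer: 100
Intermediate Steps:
F = 12 (F = 4*3 = 12)
W = 0 (W = 0*12 = 0)
(-10 + W)² = (-10 + 0)² = (-10)² = 100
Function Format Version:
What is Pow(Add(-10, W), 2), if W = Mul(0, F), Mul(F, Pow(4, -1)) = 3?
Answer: 100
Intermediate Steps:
F = 12 (F = Mul(4, 3) = 12)
W = 0 (W = Mul(0, 12) = 0)
Pow(Add(-10, W), 2) = Pow(Add(-10, 0), 2) = Pow(-10, 2) = 100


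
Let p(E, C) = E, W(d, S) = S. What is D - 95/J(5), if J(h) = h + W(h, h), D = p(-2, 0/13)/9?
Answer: -175/18 ≈ -9.7222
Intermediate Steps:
D = -2/9 ≈ -0.22222
J(h) = 2*h (J(h) = h + h = 2*h)
D - 95/J(5) = -2/9 - 95/(2*5) = -2/9 - 95/10 = -2/9 - 95*1/10 = -2/9 - 19/2 = -175/18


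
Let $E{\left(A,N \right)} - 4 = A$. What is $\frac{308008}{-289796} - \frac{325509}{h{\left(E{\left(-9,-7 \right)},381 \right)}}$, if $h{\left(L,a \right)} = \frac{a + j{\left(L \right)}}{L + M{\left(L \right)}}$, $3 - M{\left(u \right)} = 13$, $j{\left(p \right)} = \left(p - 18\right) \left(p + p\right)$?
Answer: $\frac{27207305761}{3405103} \approx 7990.2$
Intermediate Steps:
$j{\left(p \right)} = 2 p \left(-18 + p\right)$ ($j{\left(p \right)} = \left(-18 + p\right) 2 p = 2 p \left(-18 + p\right)$)
$M{\left(u \right)} = -10$ ($M{\left(u \right)} = 3 - 13 = -10$)
$E{\left(A,N \right)} = 4 + A$
$h{\left(L,a \right)} = \frac{a + 2 L \left(-18 + L\right)}{-10 + L}$ ($h{\left(L,a \right)} = \frac{a + 2 L \left(-18 + L\right)}{L - 10} = \frac{a + 2 L \left(-18 + L\right)}{-10 + L}$)
$\frac{308008}{-289796} - \frac{325509}{h{\left(E{\left(-9,-7 \right)},381 \right)}} = \frac{308008}{-289796} - \frac{325509}{\frac{1}{-10 + \left(4 - 9\right)} \left(381 + 2 \left(4 - 9\right) \left(-18 + \left(4 - 9\right)\right)\right)} = 308008 \left(- \frac{1}{289796}\right) - \frac{325509}{\frac{1}{-10 - 5} \left(381 + 2 \left(-5\right) \left(-18 - 5\right)\right)} = - \frac{77002}{72449} - \frac{325509}{\frac{1}{-15} \left(381 + 2 \left(-5\right) \left(-23\right)\right)} = - \frac{77002}{72449} - \frac{325509}{\left(- \frac{1}{15}\right) \left(381 + 230\right)} = - \frac{77002}{72449} - \frac{325509}{\left(- \frac{1}{15}\right) 611} = - \frac{77002}{72449} - \frac{325509}{- \frac{611}{15}} = - \frac{77002}{72449} - - \frac{4882635}{611} = - \frac{77002}{72449} + \frac{4882635}{611} = \frac{27207305761}{3405103}$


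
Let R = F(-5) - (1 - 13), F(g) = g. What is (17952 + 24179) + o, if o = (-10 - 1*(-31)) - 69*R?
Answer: 41669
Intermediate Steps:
R = 7 (R = -5 - (1 - 13) = -5 - 1*(-12) = -5 + 12 = 7)
o = -462 (o = (-10 - 1*(-31)) - 69*7 = (-10 + 31) - 483 = 21 - 483 = -462)
(17952 + 24179) + o = (17952 + 24179) - 462 = 42131 - 462 = 41669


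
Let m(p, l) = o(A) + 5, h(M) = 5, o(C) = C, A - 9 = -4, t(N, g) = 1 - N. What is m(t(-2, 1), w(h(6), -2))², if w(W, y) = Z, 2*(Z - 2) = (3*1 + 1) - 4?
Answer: 100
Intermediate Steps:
A = 5 (A = 9 - 4 = 5)
Z = 2 (Z = 2 + ((3*1 + 1) - 4)/2 = 2 + ((3 + 1) - 4)/2 = 2 + (4 - 4)/2 = 2 + (½)*0 = 2 + 0 = 2)
w(W, y) = 2
m(p, l) = 10 (m(p, l) = 5 + 5 = 10)
m(t(-2, 1), w(h(6), -2))² = 10² = 100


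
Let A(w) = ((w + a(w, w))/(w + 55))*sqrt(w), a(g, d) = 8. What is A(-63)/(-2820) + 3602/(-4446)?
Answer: -1801/2223 - 11*I*sqrt(7)/1504 ≈ -0.81017 - 0.019351*I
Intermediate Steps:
A(w) = sqrt(w)*(8 + w)/(55 + w) (A(w) = ((w + 8)/(w + 55))*sqrt(w) = ((8 + w)/(55 + w))*sqrt(w) = sqrt(w)*(8 + w)/(55 + w))
A(-63)/(-2820) + 3602/(-4446) = (sqrt(-63)*(8 - 63)/(55 - 63))/(-2820) + 3602/(-4446) = ((3*I*sqrt(7))*(-55)/(-8))*(-1/2820) + 3602*(-1/4446) = ((3*I*sqrt(7))*(-1/8)*(-55))*(-1/2820) - 1801/2223 = (165*I*sqrt(7)/8)*(-1/2820) - 1801/2223 = -11*I*sqrt(7)/1504 - 1801/2223 = -1801/2223 - 11*I*sqrt(7)/1504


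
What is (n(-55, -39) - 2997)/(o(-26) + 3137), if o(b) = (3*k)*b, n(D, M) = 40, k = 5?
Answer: -2957/2747 ≈ -1.0764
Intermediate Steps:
o(b) = 15*b (o(b) = (3*5)*b = 15*b)
(n(-55, -39) - 2997)/(o(-26) + 3137) = (40 - 2997)/(15*(-26) + 3137) = -2957/(-390 + 3137) = -2957/2747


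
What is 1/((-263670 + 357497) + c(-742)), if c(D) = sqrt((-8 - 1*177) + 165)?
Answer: 93827/8803505949 - 2*I*sqrt(5)/8803505949 ≈ 1.0658e-5 - 5.0799e-10*I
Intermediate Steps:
c(D) = 2*I*sqrt(5) (c(D) = sqrt((-8 - 177) + 165) = sqrt(-185 + 165) = sqrt(-20) = 2*I*sqrt(5))
1/((-263670 + 357497) + c(-742)) = 1/((-263670 + 357497) + 2*I*sqrt(5)) = 1/(93827 + 2*I*sqrt(5))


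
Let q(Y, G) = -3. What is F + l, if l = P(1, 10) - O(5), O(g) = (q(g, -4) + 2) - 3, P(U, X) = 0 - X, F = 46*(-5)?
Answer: -236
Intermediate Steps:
F = -230
P(U, X) = -X
O(g) = -4 (O(g) = (-3 + 2) - 3 = -1 - 3 = -4)
l = -6 (l = -1*10 - 1*(-4) = -10 + 4 = -6)
F + l = -230 - 6 = -236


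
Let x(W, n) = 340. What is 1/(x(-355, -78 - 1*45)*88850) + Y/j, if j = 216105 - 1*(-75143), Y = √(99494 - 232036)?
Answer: 1/30209000 + I*√132542/291248 ≈ 3.3103e-8 + 0.00125*I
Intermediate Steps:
Y = I*√132542 (Y = √(-132542) = I*√132542 ≈ 364.06*I)
j = 291248 (j = 216105 + 75143 = 291248)
1/(x(-355, -78 - 1*45)*88850) + Y/j = 1/(340*88850) + (I*√132542)/291248 = (1/340)*(1/88850) + (I*√132542)*(1/291248) = 1/30209000 + I*√132542/291248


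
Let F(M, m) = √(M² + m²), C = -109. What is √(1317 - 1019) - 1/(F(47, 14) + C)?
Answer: 109/9476 + √298 + √2405/9476 ≈ 17.279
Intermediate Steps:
√(1317 - 1019) - 1/(F(47, 14) + C) = √(1317 - 1019) - 1/(√(47² + 14²) - 109) = √298 - 1/(√(2209 + 196) - 109) = √298 - 1/(√2405 - 109) = √298 - 1/(-109 + √2405)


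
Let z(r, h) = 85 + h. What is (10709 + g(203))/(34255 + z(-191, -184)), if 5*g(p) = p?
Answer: 13437/42695 ≈ 0.31472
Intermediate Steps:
g(p) = p/5
(10709 + g(203))/(34255 + z(-191, -184)) = (10709 + (1/5)*203)/(34255 + (85 - 184)) = (10709 + 203/5)/(34255 - 99) = (53748/5)/34156 = (53748/5)*(1/34156) = 13437/42695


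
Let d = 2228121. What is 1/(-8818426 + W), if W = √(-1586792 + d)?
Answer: -8818426/77764636476147 - √641329/77764636476147 ≈ -1.1341e-7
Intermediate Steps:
W = √641329 (W = √(-1586792 + 2228121) = √641329 ≈ 800.83)
1/(-8818426 + W) = 1/(-8818426 + √641329)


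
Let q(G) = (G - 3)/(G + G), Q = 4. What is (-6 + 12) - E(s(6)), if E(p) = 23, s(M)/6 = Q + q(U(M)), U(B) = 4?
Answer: -17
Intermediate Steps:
q(G) = (-3 + G)/(2*G) (q(G) = (-3 + G)/((2*G)) = (-3 + G)*(1/(2*G)) = (-3 + G)/(2*G))
s(M) = 99/4 (s(M) = 6*(4 + (½)*(-3 + 4)/4) = 6*(4 + (½)*(¼)*1) = 6*(4 + ⅛) = 6*(33/8) = 99/4)
(-6 + 12) - E(s(6)) = (-6 + 12) - 1*23 = 6 - 23 = -17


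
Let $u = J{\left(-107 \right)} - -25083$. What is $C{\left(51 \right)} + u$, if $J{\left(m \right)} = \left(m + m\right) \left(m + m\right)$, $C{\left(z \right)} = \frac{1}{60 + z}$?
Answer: $\frac{7867570}{111} \approx 70879.0$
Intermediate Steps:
$J{\left(m \right)} = 4 m^{2}$ ($J{\left(m \right)} = 2 m 2 m = 4 m^{2}$)
$u = 70879$ ($u = 4 \left(-107\right)^{2} - -25083 = 4 \cdot 11449 + 25083 = 45796 + 25083 = 70879$)
$C{\left(51 \right)} + u = \frac{1}{60 + 51} + 70879 = \frac{1}{111} + 70879 = \frac{7867570}{111}$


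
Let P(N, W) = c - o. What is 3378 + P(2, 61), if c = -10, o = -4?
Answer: 3372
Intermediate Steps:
P(N, W) = -6 (P(N, W) = -10 - 1*(-4) = -10 + 4 = -6)
3378 + P(2, 61) = 3378 - 6 = 3372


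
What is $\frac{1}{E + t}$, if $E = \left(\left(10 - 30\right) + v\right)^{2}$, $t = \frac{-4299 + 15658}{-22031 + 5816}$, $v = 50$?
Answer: $\frac{16215}{14582141} \approx 0.001112$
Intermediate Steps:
$t = - \frac{11359}{16215}$ ($t = \frac{11359}{-16215} = 11359 \left(- \frac{1}{16215}\right) = - \frac{11359}{16215} \approx -0.70052$)
$E = 900$ ($E = \left(\left(10 - 30\right) + 50\right)^{2} = \left(-20 + 50\right)^{2} = 30^{2} = 900$)
$\frac{1}{E + t} = \frac{1}{900 - \frac{11359}{16215}} = \frac{1}{\frac{14582141}{16215}} = \frac{16215}{14582141}$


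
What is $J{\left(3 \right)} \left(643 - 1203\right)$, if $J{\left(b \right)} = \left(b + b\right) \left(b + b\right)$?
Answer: $-20160$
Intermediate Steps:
$J{\left(b \right)} = 4 b^{2}$ ($J{\left(b \right)} = 2 b 2 b = 4 b^{2}$)
$J{\left(3 \right)} \left(643 - 1203\right) = 4 \cdot 3^{2} \left(643 - 1203\right) = 4 \cdot 9 \left(-560\right) = 36 \left(-560\right) = -20160$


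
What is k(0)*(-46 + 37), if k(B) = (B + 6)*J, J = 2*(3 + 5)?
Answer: -864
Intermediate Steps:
J = 16 (J = 2*8 = 16)
k(B) = 96 + 16*B (k(B) = (B + 6)*16 = (6 + B)*16 = 96 + 16*B)
k(0)*(-46 + 37) = (96 + 16*0)*(-46 + 37) = (96 + 0)*(-9) = 96*(-9) = -864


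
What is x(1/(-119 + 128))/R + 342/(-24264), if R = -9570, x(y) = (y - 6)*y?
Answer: -7328393/522464580 ≈ -0.014027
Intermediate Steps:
x(y) = y*(-6 + y) (x(y) = (-6 + y)*y = y*(-6 + y))
x(1/(-119 + 128))/R + 342/(-24264) = ((-6 + 1/(-119 + 128))/(-119 + 128))/(-9570) + 342/(-24264) = ((-6 + 1/9)/9)*(-1/9570) + 342*(-1/24264) = ((-6 + 1/9)/9)*(-1/9570) - 19/1348 = ((1/9)*(-53/9))*(-1/9570) - 19/1348 = -53/81*(-1/9570) - 19/1348 = 53/775170 - 19/1348 = -7328393/522464580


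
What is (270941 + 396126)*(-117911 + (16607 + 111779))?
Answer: 6987526825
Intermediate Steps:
(270941 + 396126)*(-117911 + (16607 + 111779)) = 667067*(-117911 + 128386) = 667067*10475 = 6987526825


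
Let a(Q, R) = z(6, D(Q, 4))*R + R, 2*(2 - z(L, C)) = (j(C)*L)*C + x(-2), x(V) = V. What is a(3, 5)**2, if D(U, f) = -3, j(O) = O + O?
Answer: 62500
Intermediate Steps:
j(O) = 2*O
z(L, C) = 3 - L*C**2 (z(L, C) = 2 - (((2*C)*L)*C - 2)/2 = 2 - ((2*C*L)*C - 2)/2 = 2 - (2*L*C**2 - 2)/2 = 2 - (-2 + 2*L*C**2)/2 = 2 + (1 - L*C**2) = 3 - L*C**2)
a(Q, R) = -50*R (a(Q, R) = (3 - 1*6*(-3)**2)*R + R = (3 - 1*6*9)*R + R = (3 - 54)*R + R = -51*R + R = -50*R)
a(3, 5)**2 = (-50*5)**2 = (-250)**2 = 62500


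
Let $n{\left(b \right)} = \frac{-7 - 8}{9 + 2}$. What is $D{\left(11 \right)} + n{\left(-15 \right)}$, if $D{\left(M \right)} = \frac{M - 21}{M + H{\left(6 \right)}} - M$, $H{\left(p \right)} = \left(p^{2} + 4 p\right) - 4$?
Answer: $- \frac{9222}{737} \approx -12.513$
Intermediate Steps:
$H{\left(p \right)} = -4 + p^{2} + 4 p$
$n{\left(b \right)} = - \frac{15}{11}$
$D{\left(M \right)} = - M + \frac{-21 + M}{56 + M}$ ($D{\left(M \right)} = \frac{M - 21}{M + \left(-4 + 6^{2} + 4 \cdot 6\right)} - M = \frac{-21 + M}{M + \left(-4 + 36 + 24\right)} - M = \frac{-21 + M}{M + 56} - M = \frac{-21 + M}{56 + M} - M = - M + \frac{-21 + M}{56 + M}$)
$D{\left(11 \right)} + n{\left(-15 \right)} = \frac{-21 - 11^{2} - 605}{56 + 11} - \frac{15}{11} = \frac{-21 - 121 - 605}{67} - \frac{15}{11} = \frac{1}{67} \left(-747\right) - \frac{15}{11} = - \frac{747}{67} - \frac{15}{11} = - \frac{9222}{737}$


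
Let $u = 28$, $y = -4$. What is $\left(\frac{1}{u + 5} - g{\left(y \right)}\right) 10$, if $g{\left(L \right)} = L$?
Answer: $\frac{1330}{33} \approx 40.303$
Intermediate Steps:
$\left(\frac{1}{u + 5} - g{\left(y \right)}\right) 10 = \left(\frac{1}{28 + 5} - -4\right) 10 = \left(\frac{1}{33} + 4\right) 10 = \frac{133}{33} \cdot 10 = \frac{1330}{33}$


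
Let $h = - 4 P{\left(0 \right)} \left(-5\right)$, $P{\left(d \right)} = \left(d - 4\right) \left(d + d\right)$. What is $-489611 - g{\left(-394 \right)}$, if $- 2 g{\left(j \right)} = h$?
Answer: $-489611$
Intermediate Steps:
$P{\left(d \right)} = 2 d \left(-4 + d\right)$ ($P{\left(d \right)} = \left(-4 + d\right) 2 d = 2 d \left(-4 + d\right)$)
$h = 0$ ($h = - 4 \cdot 2 \cdot 0 \left(-4 + 0\right) \left(-5\right) = - 4 \cdot 2 \cdot 0 \left(-4\right) \left(-5\right) = \left(-4\right) 0 \left(-5\right) = 0 \left(-5\right) = 0$)
$g{\left(j \right)} = 0$ ($g{\left(j \right)} = \left(- \frac{1}{2}\right) 0 = 0$)
$-489611 - g{\left(-394 \right)} = -489611 - 0 = -489611 + 0 = -489611$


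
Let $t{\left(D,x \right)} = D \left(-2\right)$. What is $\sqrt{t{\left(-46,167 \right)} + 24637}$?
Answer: $\sqrt{24729} \approx 157.25$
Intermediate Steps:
$t{\left(D,x \right)} = - 2 D$
$\sqrt{t{\left(-46,167 \right)} + 24637} = \sqrt{\left(-2\right) \left(-46\right) + 24637} = \sqrt{92 + 24637} = \sqrt{24729}$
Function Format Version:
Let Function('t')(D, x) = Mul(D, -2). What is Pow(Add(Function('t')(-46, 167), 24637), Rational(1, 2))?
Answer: Pow(24729, Rational(1, 2)) ≈ 157.25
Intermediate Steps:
Function('t')(D, x) = Mul(-2, D)
Pow(Add(Function('t')(-46, 167), 24637), Rational(1, 2)) = Pow(Add(Mul(-2, -46), 24637), Rational(1, 2)) = Pow(Add(92, 24637), Rational(1, 2)) = Pow(24729, Rational(1, 2))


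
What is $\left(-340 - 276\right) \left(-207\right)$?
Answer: $127512$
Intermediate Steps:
$\left(-340 - 276\right) \left(-207\right) = \left(-616\right) \left(-207\right) = 127512$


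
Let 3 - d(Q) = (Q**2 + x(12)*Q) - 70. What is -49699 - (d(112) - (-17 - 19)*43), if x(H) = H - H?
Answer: -38776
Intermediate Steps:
x(H) = 0
d(Q) = 73 - Q**2 (d(Q) = 3 - ((Q**2 + 0*Q) - 70) = 3 - ((Q**2 + 0) - 70) = 3 - (Q**2 - 70) = 3 - (-70 + Q**2) = 3 + (70 - Q**2) = 73 - Q**2)
-49699 - (d(112) - (-17 - 19)*43) = -49699 - ((73 - 1*112**2) - (-17 - 19)*43) = -49699 - ((73 - 1*12544) - (-36)*43) = -49699 - ((73 - 12544) - 1*(-1548)) = -49699 - (-12471 + 1548) = -49699 - 1*(-10923) = -49699 + 10923 = -38776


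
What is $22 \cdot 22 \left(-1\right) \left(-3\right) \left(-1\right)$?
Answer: $-1452$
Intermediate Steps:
$22 \cdot 22 \left(-1\right) \left(-3\right) \left(-1\right) = 484 \cdot 3 \left(-1\right) = 484 \left(-3\right) = -1452$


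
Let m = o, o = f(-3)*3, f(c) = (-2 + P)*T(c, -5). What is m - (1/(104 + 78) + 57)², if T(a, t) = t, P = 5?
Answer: -109131205/33124 ≈ -3294.6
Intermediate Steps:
f(c) = -15 (f(c) = (-2 + 5)*(-5) = 3*(-5) = -15)
o = -45 (o = -15*3 = -45)
m = -45
m - (1/(104 + 78) + 57)² = -45 - (1/(104 + 78) + 57)² = -45 - (1/182 + 57)² = -45 - (10375/182)² = -45 - 1*107640625/33124 = -45 - 107640625/33124 = -109131205/33124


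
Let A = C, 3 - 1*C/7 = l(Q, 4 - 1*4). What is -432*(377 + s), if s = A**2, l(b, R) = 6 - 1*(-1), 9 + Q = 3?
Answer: -501552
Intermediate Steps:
Q = -6 (Q = -9 + 3 = -6)
l(b, R) = 7 (l(b, R) = 6 + 1 = 7)
C = -28 (C = 21 - 7*7 = 21 - 49 = -28)
A = -28
s = 784 (s = (-28)**2 = 784)
-432*(377 + s) = -432*(377 + 784) = -432*1161 = -501552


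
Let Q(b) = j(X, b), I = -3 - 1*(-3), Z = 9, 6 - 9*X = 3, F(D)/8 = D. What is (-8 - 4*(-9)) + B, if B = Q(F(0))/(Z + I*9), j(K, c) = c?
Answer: 28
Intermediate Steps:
F(D) = 8*D
X = ⅓ (X = ⅔ - ⅑*3 = ⅔ - ⅓ = ⅓ ≈ 0.33333)
I = 0 (I = -3 + 3 = 0)
Q(b) = b
B = 0 (B = (8*0)/(9 + 0*9) = 0/(9 + 0) = 0/9 = 0*(⅑) = 0)
(-8 - 4*(-9)) + B = (-8 - 4*(-9)) + 0 = (-8 + 36) + 0 = 28 + 0 = 28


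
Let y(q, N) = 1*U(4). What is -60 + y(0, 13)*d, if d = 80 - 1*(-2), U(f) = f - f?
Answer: -60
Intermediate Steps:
U(f) = 0
y(q, N) = 0 (y(q, N) = 1*0 = 0)
d = 82 (d = 80 + 2 = 82)
-60 + y(0, 13)*d = -60 + 0*82 = -60 + 0 = -60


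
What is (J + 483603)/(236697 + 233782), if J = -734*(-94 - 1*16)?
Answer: 564343/470479 ≈ 1.1995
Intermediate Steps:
J = 80740 (J = -734*(-94 - 16) = -734*(-110) = 80740)
(J + 483603)/(236697 + 233782) = (80740 + 483603)/(236697 + 233782) = 564343/470479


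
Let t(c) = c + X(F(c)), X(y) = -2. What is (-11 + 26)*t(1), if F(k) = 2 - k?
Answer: -15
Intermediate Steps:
t(c) = -2 + c (t(c) = c - 2 = -2 + c)
(-11 + 26)*t(1) = (-11 + 26)*(-2 + 1) = 15*(-1) = -15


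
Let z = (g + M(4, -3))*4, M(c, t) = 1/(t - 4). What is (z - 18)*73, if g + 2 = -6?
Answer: -25842/7 ≈ -3691.7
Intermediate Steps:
g = -8 (g = -2 - 6 = -8)
M(c, t) = 1/(-4 + t)
z = -228/7 (z = (-8 + 1/(-4 - 3))*4 = (-8 + 1/(-7))*4 = (-8 - 1/7)*4 = -57/7*4 = -228/7 ≈ -32.571)
(z - 18)*73 = (-228/7 - 18)*73 = -354/7*73 = -25842/7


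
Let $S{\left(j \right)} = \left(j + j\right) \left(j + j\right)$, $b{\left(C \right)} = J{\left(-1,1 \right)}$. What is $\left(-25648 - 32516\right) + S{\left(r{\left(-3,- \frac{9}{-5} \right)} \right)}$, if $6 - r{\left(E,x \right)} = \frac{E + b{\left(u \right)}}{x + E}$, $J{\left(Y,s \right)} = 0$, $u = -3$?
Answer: $-58115$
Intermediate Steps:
$b{\left(C \right)} = 0$
$r{\left(E,x \right)} = 6 - \frac{E}{E + x}$ ($r{\left(E,x \right)} = 6 - \frac{E + 0}{x + E} = 6 - \frac{E}{E + x}$)
$S{\left(j \right)} = 4 j^{2}$ ($S{\left(j \right)} = 2 j 2 j = 4 j^{2}$)
$\left(-25648 - 32516\right) + S{\left(r{\left(-3,- \frac{9}{-5} \right)} \right)} = \left(-25648 - 32516\right) + 4 \left(\frac{5 \left(-3\right) + 6 \left(- \frac{9}{-5}\right)}{-3 - \frac{9}{-5}}\right)^{2} = -58164 + 4 \left(\frac{-15 + 6 \left(\left(-9\right) \left(- \frac{1}{5}\right)\right)}{-3 - - \frac{9}{5}}\right)^{2} = -58164 + 4 \left(\frac{-15 + 6 \cdot \frac{9}{5}}{-3 + \frac{9}{5}}\right)^{2} = -58164 + 4 \left(\frac{-15 + \frac{54}{5}}{- \frac{6}{5}}\right)^{2} = -58164 + 4 \left(\left(- \frac{5}{6}\right) \left(- \frac{21}{5}\right)\right)^{2} = -58164 + 4 \left(\frac{7}{2}\right)^{2} = -58164 + 4 \cdot \frac{49}{4} = -58164 + 49 = -58115$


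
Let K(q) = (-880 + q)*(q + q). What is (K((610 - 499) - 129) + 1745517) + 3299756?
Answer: 5077601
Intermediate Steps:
K(q) = 2*q*(-880 + q) (K(q) = (-880 + q)*(2*q) = 2*q*(-880 + q))
(K((610 - 499) - 129) + 1745517) + 3299756 = (2*((610 - 499) - 129)*(-880 + ((610 - 499) - 129)) + 1745517) + 3299756 = (2*(111 - 129)*(-880 + (111 - 129)) + 1745517) + 3299756 = (2*(-18)*(-880 - 18) + 1745517) + 3299756 = (2*(-18)*(-898) + 1745517) + 3299756 = (32328 + 1745517) + 3299756 = 1777845 + 3299756 = 5077601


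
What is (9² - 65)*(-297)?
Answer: -4752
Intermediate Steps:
(9² - 65)*(-297) = (81 - 65)*(-297) = 16*(-297) = -4752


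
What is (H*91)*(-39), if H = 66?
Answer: -234234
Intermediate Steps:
(H*91)*(-39) = (66*91)*(-39) = 6006*(-39) = -234234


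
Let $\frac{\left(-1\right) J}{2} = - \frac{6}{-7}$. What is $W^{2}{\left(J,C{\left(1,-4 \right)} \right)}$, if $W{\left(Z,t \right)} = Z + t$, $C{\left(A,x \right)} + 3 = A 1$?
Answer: $\frac{676}{49} \approx 13.796$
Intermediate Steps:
$C{\left(A,x \right)} = -3 + A$ ($C{\left(A,x \right)} = -3 + A 1 = -3 + A$)
$J = - \frac{12}{7}$ ($J = - 2 \left(- \frac{6}{-7}\right) = - 2 \left(\left(-6\right) \left(- \frac{1}{7}\right)\right) = \left(-2\right) \frac{6}{7} = - \frac{12}{7} \approx -1.7143$)
$W^{2}{\left(J,C{\left(1,-4 \right)} \right)} = \left(- \frac{12}{7} + \left(-3 + 1\right)\right)^{2} = \left(- \frac{12}{7} - 2\right)^{2} = \left(- \frac{26}{7}\right)^{2} = \frac{676}{49}$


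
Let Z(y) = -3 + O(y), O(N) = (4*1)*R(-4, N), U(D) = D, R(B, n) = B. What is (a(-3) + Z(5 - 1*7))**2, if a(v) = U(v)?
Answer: 484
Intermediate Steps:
a(v) = v
O(N) = -16 (O(N) = (4*1)*(-4) = 4*(-4) = -16)
Z(y) = -19 (Z(y) = -3 - 16 = -19)
(a(-3) + Z(5 - 1*7))**2 = (-3 - 19)**2 = (-22)**2 = 484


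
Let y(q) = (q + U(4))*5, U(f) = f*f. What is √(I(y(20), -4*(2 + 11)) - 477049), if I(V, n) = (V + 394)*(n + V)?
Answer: I*√403577 ≈ 635.28*I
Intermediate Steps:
U(f) = f²
y(q) = 80 + 5*q (y(q) = (q + 4²)*5 = (q + 16)*5 = (16 + q)*5 = 80 + 5*q)
I(V, n) = (394 + V)*(V + n)
√(I(y(20), -4*(2 + 11)) - 477049) = √(((80 + 5*20)² + 394*(80 + 5*20) + 394*(-4*(2 + 11)) + (80 + 5*20)*(-4*(2 + 11))) - 477049) = √(((80 + 100)² + 394*(80 + 100) + 394*(-4*13) + (80 + 100)*(-4*13)) - 477049) = √((180² + 394*180 + 394*(-52) + 180*(-52)) - 477049) = √((32400 + 70920 - 20488 - 9360) - 477049) = √(73472 - 477049) = √(-403577) = I*√403577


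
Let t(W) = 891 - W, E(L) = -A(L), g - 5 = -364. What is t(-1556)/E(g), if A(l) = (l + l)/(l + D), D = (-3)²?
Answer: -428225/359 ≈ -1192.8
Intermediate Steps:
g = -359 (g = 5 - 364 = -359)
D = 9
A(l) = 2*l/(9 + l) (A(l) = (l + l)/(l + 9) = (2*l)/(9 + l) = 2*l/(9 + l))
E(L) = -2*L/(9 + L)
t(-1556)/E(g) = (891 - 1*(-1556))/((-2*(-359)/(9 - 359))) = (891 + 1556)/((-2*(-359)/(-350))) = 2447/((-2*(-359)*(-1/350))) = 2447/(-359/175) = 2447*(-175/359) = -428225/359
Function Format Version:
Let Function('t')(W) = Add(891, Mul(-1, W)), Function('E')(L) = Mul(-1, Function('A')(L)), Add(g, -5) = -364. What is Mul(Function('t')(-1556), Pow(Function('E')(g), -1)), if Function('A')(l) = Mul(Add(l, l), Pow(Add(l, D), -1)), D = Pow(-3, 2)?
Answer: Rational(-428225, 359) ≈ -1192.8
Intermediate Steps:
g = -359 (g = Add(5, -364) = -359)
D = 9
Function('A')(l) = Mul(2, l, Pow(Add(9, l), -1)) (Function('A')(l) = Mul(Add(l, l), Pow(Add(l, 9), -1)) = Mul(Mul(2, l), Pow(Add(9, l), -1)) = Mul(2, l, Pow(Add(9, l), -1)))
Function('E')(L) = Mul(-2, L, Pow(Add(9, L), -1)) (Function('E')(L) = Mul(-1, Mul(2, L, Pow(Add(9, L), -1))) = Mul(-2, L, Pow(Add(9, L), -1)))
Mul(Function('t')(-1556), Pow(Function('E')(g), -1)) = Mul(Add(891, Mul(-1, -1556)), Pow(Mul(-2, -359, Pow(Add(9, -359), -1)), -1)) = Mul(Add(891, 1556), Pow(Mul(-2, -359, Pow(-350, -1)), -1)) = Mul(2447, Pow(Mul(-2, -359, Rational(-1, 350)), -1)) = Mul(2447, Pow(Rational(-359, 175), -1)) = Mul(2447, Rational(-175, 359)) = Rational(-428225, 359)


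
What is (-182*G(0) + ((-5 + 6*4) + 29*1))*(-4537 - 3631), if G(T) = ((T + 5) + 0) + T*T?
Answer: 7040816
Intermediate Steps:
G(T) = 5 + T + T² (G(T) = ((5 + T) + 0) + T² = (5 + T) + T² = 5 + T + T²)
(-182*G(0) + ((-5 + 6*4) + 29*1))*(-4537 - 3631) = (-182*(5 + 0 + 0²) + ((-5 + 6*4) + 29*1))*(-4537 - 3631) = (-182*(5 + 0 + 0) + ((-5 + 24) + 29))*(-8168) = (-182*5 + (19 + 29))*(-8168) = (-910 + 48)*(-8168) = -862*(-8168) = 7040816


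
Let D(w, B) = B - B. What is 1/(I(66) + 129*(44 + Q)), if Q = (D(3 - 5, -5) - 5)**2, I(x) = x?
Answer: 1/8967 ≈ 0.00011152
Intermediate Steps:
D(w, B) = 0
Q = 25 (Q = (0 - 5)**2 = (-5)**2 = 25)
1/(I(66) + 129*(44 + Q)) = 1/(66 + 129*(44 + 25)) = 1/(66 + 129*69) = 1/(66 + 8901) = 1/8967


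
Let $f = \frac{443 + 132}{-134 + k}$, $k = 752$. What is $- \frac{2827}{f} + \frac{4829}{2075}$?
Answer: $- \frac{144897071}{47725} \approx -3036.1$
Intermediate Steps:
$f = \frac{575}{618}$ ($f = \frac{443 + 132}{-134 + 752} = \frac{575}{618} \approx 0.93042$)
$- \frac{2827}{f} + \frac{4829}{2075} = - \frac{2827}{\frac{575}{618}} + \frac{4829}{2075} = \left(-2827\right) \frac{618}{575} + 4829 \cdot \frac{1}{2075} = - \frac{1747086}{575} + \frac{4829}{2075} = - \frac{144897071}{47725}$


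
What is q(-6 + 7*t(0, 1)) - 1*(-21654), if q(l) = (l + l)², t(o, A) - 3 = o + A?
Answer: 23590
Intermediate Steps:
t(o, A) = 3 + A + o (t(o, A) = 3 + (o + A) = 3 + (A + o) = 3 + A + o)
q(l) = 4*l² (q(l) = (2*l)² = 4*l²)
q(-6 + 7*t(0, 1)) - 1*(-21654) = 4*(-6 + 7*(3 + 1 + 0))² - 1*(-21654) = 4*(-6 + 7*4)² + 21654 = 4*(-6 + 28)² + 21654 = 4*22² + 21654 = 4*484 + 21654 = 1936 + 21654 = 23590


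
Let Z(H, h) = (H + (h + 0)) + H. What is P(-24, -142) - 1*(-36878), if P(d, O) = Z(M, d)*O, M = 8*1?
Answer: 38014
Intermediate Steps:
M = 8
Z(H, h) = h + 2*H (Z(H, h) = (H + h) + H = h + 2*H)
P(d, O) = O*(16 + d) (P(d, O) = (d + 2*8)*O = (d + 16)*O = (16 + d)*O = O*(16 + d))
P(-24, -142) - 1*(-36878) = -142*(16 - 24) - 1*(-36878) = -142*(-8) + 36878 = 1136 + 36878 = 38014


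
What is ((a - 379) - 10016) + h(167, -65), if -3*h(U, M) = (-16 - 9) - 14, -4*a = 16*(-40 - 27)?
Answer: -10114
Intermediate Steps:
a = 268 (a = -4*(-40 - 27) = -4*(-67) = -¼*(-1072) = 268)
h(U, M) = 13 (h(U, M) = -((-16 - 9) - 14)/3 = -(-25 - 14)/3 = -⅓*(-39) = 13)
((a - 379) - 10016) + h(167, -65) = ((268 - 379) - 10016) + 13 = (-111 - 10016) + 13 = -10127 + 13 = -10114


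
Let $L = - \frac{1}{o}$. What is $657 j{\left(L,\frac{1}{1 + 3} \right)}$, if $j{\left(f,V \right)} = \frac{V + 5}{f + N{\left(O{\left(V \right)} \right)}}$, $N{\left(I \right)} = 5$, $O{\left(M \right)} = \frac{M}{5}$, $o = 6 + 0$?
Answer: $\frac{41391}{58} \approx 713.64$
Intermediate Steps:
$o = 6$
$O{\left(M \right)} = \frac{M}{5}$ ($O{\left(M \right)} = M \frac{1}{5} = \frac{M}{5}$)
$L = - \frac{1}{6} \approx -0.16667$
$j{\left(f,V \right)} = \frac{5 + V}{5 + f}$ ($j{\left(f,V \right)} = \frac{V + 5}{f + 5} = \frac{5 + V}{5 + f}$)
$657 j{\left(L,\frac{1}{1 + 3} \right)} = 657 \frac{5 + \frac{1}{1 + 3}}{5 - \frac{1}{6}} = 657 \frac{5 + \frac{1}{4}}{\frac{29}{6}} = 657 \frac{6 \left(5 + \frac{1}{4}\right)}{29} = 657 \cdot \frac{6}{29} \cdot \frac{21}{4} = 657 \cdot \frac{63}{58} = \frac{41391}{58}$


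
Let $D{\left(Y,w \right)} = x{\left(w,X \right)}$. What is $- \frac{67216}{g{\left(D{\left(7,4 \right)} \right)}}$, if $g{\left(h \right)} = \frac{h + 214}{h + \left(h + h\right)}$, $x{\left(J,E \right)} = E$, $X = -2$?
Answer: $\frac{100824}{53} \approx 1902.3$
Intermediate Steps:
$D{\left(Y,w \right)} = -2$
$g{\left(h \right)} = \frac{214 + h}{3 h}$ ($g{\left(h \right)} = \frac{214 + h}{h + 2 h} = \frac{214 + h}{3 h}$)
$- \frac{67216}{g{\left(D{\left(7,4 \right)} \right)}} = - \frac{67216}{\frac{1}{3} \frac{1}{-2} \left(214 - 2\right)} = - \frac{67216}{\frac{1}{3} \left(- \frac{1}{2}\right) 212} = - \frac{67216}{- \frac{106}{3}} = \left(-67216\right) \left(- \frac{3}{106}\right) = \frac{100824}{53}$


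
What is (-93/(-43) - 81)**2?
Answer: 11492100/1849 ≈ 6215.3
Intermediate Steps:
(-93/(-43) - 81)**2 = (-93*(-1/43) - 81)**2 = (93/43 - 81)**2 = (-3390/43)**2 = 11492100/1849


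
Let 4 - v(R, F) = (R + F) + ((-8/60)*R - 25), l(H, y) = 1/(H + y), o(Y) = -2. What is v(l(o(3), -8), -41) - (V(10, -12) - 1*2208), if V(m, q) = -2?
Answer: 342013/150 ≈ 2280.1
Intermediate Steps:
v(R, F) = 29 - F - 13*R/15 (v(R, F) = 4 - ((R + F) + ((-8/60)*R - 25)) = 4 - ((F + R) + ((-8*1/60)*R - 25)) = 4 - ((F + R) + (-2*R/15 - 25)) = 4 - ((F + R) + (-25 - 2*R/15)) = 4 - (-25 + F + 13*R/15) = 4 + (25 - F - 13*R/15) = 29 - F - 13*R/15)
v(l(o(3), -8), -41) - (V(10, -12) - 1*2208) = (29 - 1*(-41) - 13/(15*(-2 - 8))) - (-2 - 1*2208) = (29 + 41 - 13/15/(-10)) - (-2 - 2208) = (29 + 41 - 13/15*(-⅒)) - 1*(-2210) = (29 + 41 + 13/150) + 2210 = 10513/150 + 2210 = 342013/150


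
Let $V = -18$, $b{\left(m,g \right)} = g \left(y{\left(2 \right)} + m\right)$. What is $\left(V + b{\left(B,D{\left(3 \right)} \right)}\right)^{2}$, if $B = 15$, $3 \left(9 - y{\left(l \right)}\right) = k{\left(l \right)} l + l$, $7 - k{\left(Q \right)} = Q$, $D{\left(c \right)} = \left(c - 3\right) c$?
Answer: $324$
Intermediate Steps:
$D{\left(c \right)} = c \left(-3 + c\right)$ ($D{\left(c \right)} = \left(-3 + c\right) c = c \left(-3 + c\right)$)
$k{\left(Q \right)} = 7 - Q$
$y{\left(l \right)} = 9 - \frac{l}{3} - \frac{l \left(7 - l\right)}{3}$ ($y{\left(l \right)} = 9 - \frac{\left(7 - l\right) l + l}{3} = 9 - \frac{l \left(7 - l\right) + l}{3} = 9 - \frac{l + l \left(7 - l\right)}{3} = 9 - \left(\frac{l}{3} + \frac{l \left(7 - l\right)}{3}\right) = 9 - \frac{l}{3} - \frac{l \left(7 - l\right)}{3}$)
$b{\left(m,g \right)} = g \left(5 + m\right)$ ($b{\left(m,g \right)} = g \left(\left(9 - \frac{2}{3} + \frac{1}{3} \cdot 2 \left(-7 + 2\right)\right) + m\right) = g \left(\left(9 - \frac{2}{3} + \frac{1}{3} \cdot 2 \left(-5\right)\right) + m\right) = g \left(\left(9 - \frac{2}{3} - \frac{10}{3}\right) + m\right) = g \left(5 + m\right)$)
$\left(V + b{\left(B,D{\left(3 \right)} \right)}\right)^{2} = \left(-18 + 3 \left(-3 + 3\right) \left(5 + 15\right)\right)^{2} = \left(-18 + 3 \cdot 0 \cdot 20\right)^{2} = \left(-18 + 0 \cdot 20\right)^{2} = \left(-18 + 0\right)^{2} = \left(-18\right)^{2} = 324$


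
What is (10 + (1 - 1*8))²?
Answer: 9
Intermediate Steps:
(10 + (1 - 1*8))² = (10 + (1 - 8))² = (10 - 7)² = 3² = 9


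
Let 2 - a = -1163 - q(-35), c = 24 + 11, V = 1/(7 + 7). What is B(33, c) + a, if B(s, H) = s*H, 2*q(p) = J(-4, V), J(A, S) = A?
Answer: 2318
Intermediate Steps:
V = 1/14 ≈ 0.071429
c = 35
q(p) = -2 (q(p) = (1/2)*(-4) = -2)
B(s, H) = H*s
a = 1163 (a = 2 - (-1163 - 1*(-2)) = 2 - (-1163 + 2) = 2 - 1*(-1161) = 2 + 1161 = 1163)
B(33, c) + a = 35*33 + 1163 = 1155 + 1163 = 2318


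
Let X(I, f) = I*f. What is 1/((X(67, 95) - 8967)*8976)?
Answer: -1/23355552 ≈ -4.2816e-8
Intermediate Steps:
1/((X(67, 95) - 8967)*8976) = 1/((67*95 - 8967)*8976) = (1/8976)/(6365 - 8967) = (1/8976)/(-2602) = -1/2602*1/8976 = -1/23355552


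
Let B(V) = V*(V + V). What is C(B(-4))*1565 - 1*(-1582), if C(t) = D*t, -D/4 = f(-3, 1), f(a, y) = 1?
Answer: -198738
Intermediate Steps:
B(V) = 2*V² (B(V) = V*(2*V) = 2*V²)
D = -4 (D = -4*1 = -4)
C(t) = -4*t
C(B(-4))*1565 - 1*(-1582) = -8*(-4)²*1565 - 1*(-1582) = -8*16*1565 + 1582 = -4*32*1565 + 1582 = -128*1565 + 1582 = -200320 + 1582 = -198738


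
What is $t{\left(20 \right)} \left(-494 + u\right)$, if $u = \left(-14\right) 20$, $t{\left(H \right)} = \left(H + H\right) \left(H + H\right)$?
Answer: $-1238400$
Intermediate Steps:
$t{\left(H \right)} = 4 H^{2}$ ($t{\left(H \right)} = 2 H 2 H = 4 H^{2}$)
$u = -280$
$t{\left(20 \right)} \left(-494 + u\right) = 4 \cdot 20^{2} \left(-494 - 280\right) = 4 \cdot 400 \left(-774\right) = 1600 \left(-774\right) = -1238400$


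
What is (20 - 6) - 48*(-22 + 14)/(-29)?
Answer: 22/29 ≈ 0.75862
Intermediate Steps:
(20 - 6) - 48*(-22 + 14)/(-29) = 14 - (-384)*(-1)/29 = 14 - 48*8/29 = 14 - 384/29 = 22/29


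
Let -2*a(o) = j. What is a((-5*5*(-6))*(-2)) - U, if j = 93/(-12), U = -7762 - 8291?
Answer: 128455/8 ≈ 16057.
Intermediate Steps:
U = -16053
j = -31/4 (j = 93*(-1/12) = -31/4 ≈ -7.7500)
a(o) = 31/8 (a(o) = -1/2*(-31/4) = 31/8)
a((-5*5*(-6))*(-2)) - U = 31/8 - 1*(-16053) = 31/8 + 16053 = 128455/8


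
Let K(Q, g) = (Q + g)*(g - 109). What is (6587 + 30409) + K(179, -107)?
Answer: 21444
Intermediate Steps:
K(Q, g) = (-109 + g)*(Q + g) (K(Q, g) = (Q + g)*(-109 + g) = (-109 + g)*(Q + g))
(6587 + 30409) + K(179, -107) = (6587 + 30409) + ((-107)² - 109*179 - 109*(-107) + 179*(-107)) = 36996 + (11449 - 19511 + 11663 - 19153) = 36996 - 15552 = 21444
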